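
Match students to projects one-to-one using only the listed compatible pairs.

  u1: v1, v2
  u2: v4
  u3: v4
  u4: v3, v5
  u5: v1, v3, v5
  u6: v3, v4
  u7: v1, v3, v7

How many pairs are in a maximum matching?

Unit-capacity flow: source→left, listed edges, right→sink; max matching = max flow.
Augmenting path u1→v1 (+1); matched 1.
Augmenting path u2→v4 (+1); matched 2.
Augmenting path u4→v3 (+1); matched 3.
Augmenting path u5→v5 (+1); matched 4.
Augmenting path u7→v7 (+1); matched 5.
Augmenting path u6→v3→u4→v5→u5→v1→u1→v2 (+1); matched 6.
No augmenting path remains; maximum matching = 6.
König certificate: {u1, u4, u5, u6, u7, v4} is a vertex cover of size 6 (every listed pair touches it), so no matching can be larger.

6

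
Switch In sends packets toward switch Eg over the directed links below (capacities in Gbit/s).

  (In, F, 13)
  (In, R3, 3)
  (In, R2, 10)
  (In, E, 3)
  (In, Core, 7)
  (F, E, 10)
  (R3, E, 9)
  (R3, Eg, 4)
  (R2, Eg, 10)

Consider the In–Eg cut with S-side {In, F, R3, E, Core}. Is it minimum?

No — its capacity is 14, but the minimum cut has capacity 13.

Given cut capacity: 10 + 4 = 14.
Augment In→R3→Eg: bottleneck 3, flow now 3.
Augment In→R2→Eg: bottleneck 10, flow now 13.
No augmenting path remains; maximum flow = 13.
In the residual graph, reachable from In: {In, F, E, Core}.
Min-cut edges: In→R3 (3), In→R2 (10); capacity 3 + 10 = 13.
Cut capacity 14 exceeds the max flow 13, so it is not minimum.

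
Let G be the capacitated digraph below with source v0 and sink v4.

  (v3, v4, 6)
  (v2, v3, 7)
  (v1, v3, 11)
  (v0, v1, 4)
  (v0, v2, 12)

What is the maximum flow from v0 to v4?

6

Augment v0→v1→v3→v4: bottleneck 4, flow now 4.
Augment v0→v2→v3→v4: bottleneck 2, flow now 6.
No augmenting path remains; maximum flow = 6.
In the residual graph, reachable from v0: {v0, v1, v2, v3}.
Min-cut edges: v3→v4 (6); capacity 6 = 6.
This cut is saturated, so no flow can exceed 6.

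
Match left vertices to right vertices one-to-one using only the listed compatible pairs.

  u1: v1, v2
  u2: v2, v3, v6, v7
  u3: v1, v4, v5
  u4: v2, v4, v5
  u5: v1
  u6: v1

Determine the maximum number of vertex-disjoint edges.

5

Unit-capacity flow: source→left, listed edges, right→sink; max matching = max flow.
Augmenting path u1→v1 (+1); matched 1.
Augmenting path u2→v2 (+1); matched 2.
Augmenting path u3→v4 (+1); matched 3.
Augmenting path u4→v5 (+1); matched 4.
Augmenting path u5→v1→u1→v2→u2→v3 (+1); matched 5.
No augmenting path remains; maximum matching = 5.
König certificate: {u1, u2, u3, u4, v1} is a vertex cover of size 5 (every listed pair touches it), so no matching can be larger.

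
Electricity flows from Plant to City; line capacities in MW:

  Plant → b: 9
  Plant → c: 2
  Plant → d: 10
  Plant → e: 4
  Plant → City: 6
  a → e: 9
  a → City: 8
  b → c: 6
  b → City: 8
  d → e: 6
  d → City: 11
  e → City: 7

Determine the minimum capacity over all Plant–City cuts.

28

Augment Plant→City: bottleneck 6, flow now 6.
Augment Plant→b→City: bottleneck 8, flow now 14.
Augment Plant→d→City: bottleneck 10, flow now 24.
Augment Plant→e→City: bottleneck 4, flow now 28.
No augmenting path remains; maximum flow = 28.
By max-flow min-cut, the minimum cut capacity equals the max flow.
In the residual graph, reachable from Plant: {Plant, b, c}.
Min-cut edges: Plant→d (10), Plant→e (4), Plant→City (6), b→City (8); capacity 10 + 4 + 6 + 8 = 28.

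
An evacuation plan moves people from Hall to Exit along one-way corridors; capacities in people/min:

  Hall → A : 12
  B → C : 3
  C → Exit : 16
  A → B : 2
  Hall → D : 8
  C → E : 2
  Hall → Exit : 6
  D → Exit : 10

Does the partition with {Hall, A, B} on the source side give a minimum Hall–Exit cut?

No — its capacity is 17, but the minimum cut has capacity 16.

Given cut capacity: 8 + 6 + 3 = 17.
Augment Hall→Exit: bottleneck 6, flow now 6.
Augment Hall→D→Exit: bottleneck 8, flow now 14.
Augment Hall→A→B→C→Exit: bottleneck 2, flow now 16.
No augmenting path remains; maximum flow = 16.
In the residual graph, reachable from Hall: {Hall, A}.
Min-cut edges: Hall→D (8), Hall→Exit (6), A→B (2); capacity 8 + 6 + 2 = 16.
Cut capacity 17 exceeds the max flow 16, so it is not minimum.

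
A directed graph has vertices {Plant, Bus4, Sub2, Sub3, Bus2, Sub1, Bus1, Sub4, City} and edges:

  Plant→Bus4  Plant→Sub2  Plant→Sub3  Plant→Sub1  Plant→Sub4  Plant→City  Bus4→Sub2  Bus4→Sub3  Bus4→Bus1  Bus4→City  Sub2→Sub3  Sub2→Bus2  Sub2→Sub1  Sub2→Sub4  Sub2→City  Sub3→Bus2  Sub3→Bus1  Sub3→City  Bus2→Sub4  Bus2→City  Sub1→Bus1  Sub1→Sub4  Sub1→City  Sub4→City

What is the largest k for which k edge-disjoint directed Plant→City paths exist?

6

Assign every edge capacity 1; by Menger, the answer equals the max flow.
Path Plant→City (+1); total 1.
Path Plant→Bus4→City (+1); total 2.
Path Plant→Sub2→City (+1); total 3.
Path Plant→Sub3→City (+1); total 4.
Path Plant→Sub1→City (+1); total 5.
Path Plant→Sub4→City (+1); total 6.
No residual Plant→City path; max flow = 6.
Certifying cut of size 6: {Plant→Bus4, Plant→City, Plant→Sub1, Plant→Sub2, Plant→Sub3, Plant→Sub4}.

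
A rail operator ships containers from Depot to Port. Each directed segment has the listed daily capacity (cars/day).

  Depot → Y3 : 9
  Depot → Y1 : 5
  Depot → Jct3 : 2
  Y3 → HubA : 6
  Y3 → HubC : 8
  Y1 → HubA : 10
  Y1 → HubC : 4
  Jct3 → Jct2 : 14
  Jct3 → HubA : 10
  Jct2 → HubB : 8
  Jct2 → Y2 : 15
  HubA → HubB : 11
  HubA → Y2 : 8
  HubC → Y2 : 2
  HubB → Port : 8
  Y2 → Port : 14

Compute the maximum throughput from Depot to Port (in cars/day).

15

Augment Depot→Y3→HubA→HubB→Port: bottleneck 6, flow now 6.
Augment Depot→Y3→HubC→Y2→Port: bottleneck 2, flow now 8.
Augment Depot→Y1→HubA→HubB→Port: bottleneck 2, flow now 10.
Augment Depot→Y1→HubA→Y2→Port: bottleneck 3, flow now 13.
Augment Depot→Jct3→Jct2→Y2→Port: bottleneck 2, flow now 15.
No augmenting path remains; maximum flow = 15.
In the residual graph, reachable from Depot: {Depot, Y3, HubC}.
Min-cut edges: Depot→Y1 (5), Depot→Jct3 (2), Y3→HubA (6), HubC→Y2 (2); capacity 5 + 2 + 6 + 2 = 15.
This cut is saturated, so no flow can exceed 15.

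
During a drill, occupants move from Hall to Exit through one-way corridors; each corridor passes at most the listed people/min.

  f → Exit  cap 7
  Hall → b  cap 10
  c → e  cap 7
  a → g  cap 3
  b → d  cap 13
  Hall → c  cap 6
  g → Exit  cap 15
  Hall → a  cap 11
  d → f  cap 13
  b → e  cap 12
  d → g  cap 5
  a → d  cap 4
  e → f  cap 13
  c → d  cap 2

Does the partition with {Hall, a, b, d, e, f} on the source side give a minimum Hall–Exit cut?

Given cut capacity: 6 + 3 + 5 + 7 = 21.
Augment Hall→a→g→Exit: bottleneck 3, flow now 3.
Augment Hall→a→d→f→Exit: bottleneck 4, flow now 7.
Augment Hall→b→d→f→Exit: bottleneck 3, flow now 10.
Augment Hall→b→d→g→Exit: bottleneck 5, flow now 15.
No augmenting path remains; maximum flow = 15.
In the residual graph, reachable from Hall: {Hall, a, b, c, d, e, f}.
Min-cut edges: a→g (3), d→g (5), f→Exit (7); capacity 3 + 5 + 7 = 15.
Cut capacity 21 exceeds the max flow 15, so it is not minimum.

No — its capacity is 21, but the minimum cut has capacity 15.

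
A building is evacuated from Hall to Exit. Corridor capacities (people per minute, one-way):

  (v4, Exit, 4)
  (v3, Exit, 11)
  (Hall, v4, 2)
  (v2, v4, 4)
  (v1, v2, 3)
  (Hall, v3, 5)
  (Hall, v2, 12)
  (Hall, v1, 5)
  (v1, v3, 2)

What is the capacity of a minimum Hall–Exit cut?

11

Augment Hall→v3→Exit: bottleneck 5, flow now 5.
Augment Hall→v4→Exit: bottleneck 2, flow now 7.
Augment Hall→v1→v3→Exit: bottleneck 2, flow now 9.
Augment Hall→v2→v4→Exit: bottleneck 2, flow now 11.
No augmenting path remains; maximum flow = 11.
By max-flow min-cut, the minimum cut capacity equals the max flow.
In the residual graph, reachable from Hall: {Hall, v1, v2, v4}.
Min-cut edges: Hall→v3 (5), v1→v3 (2), v4→Exit (4); capacity 5 + 2 + 4 = 11.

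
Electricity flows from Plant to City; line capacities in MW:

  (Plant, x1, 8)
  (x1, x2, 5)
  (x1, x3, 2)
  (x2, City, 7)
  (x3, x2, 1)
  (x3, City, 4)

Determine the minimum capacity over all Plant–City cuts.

Augment Plant→x1→x2→City: bottleneck 5, flow now 5.
Augment Plant→x1→x3→City: bottleneck 2, flow now 7.
No augmenting path remains; maximum flow = 7.
By max-flow min-cut, the minimum cut capacity equals the max flow.
In the residual graph, reachable from Plant: {Plant, x1}.
Min-cut edges: x1→x2 (5), x1→x3 (2); capacity 5 + 2 = 7.

7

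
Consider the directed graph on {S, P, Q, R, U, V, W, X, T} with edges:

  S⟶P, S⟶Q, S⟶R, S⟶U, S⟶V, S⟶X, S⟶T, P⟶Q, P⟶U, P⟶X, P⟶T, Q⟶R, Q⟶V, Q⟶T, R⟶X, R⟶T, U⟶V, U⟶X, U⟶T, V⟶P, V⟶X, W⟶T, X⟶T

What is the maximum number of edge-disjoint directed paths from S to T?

6

Assign every edge capacity 1; by Menger, the answer equals the max flow.
Path S→T (+1); total 1.
Path S→P→T (+1); total 2.
Path S→Q→T (+1); total 3.
Path S→R→T (+1); total 4.
Path S→U→T (+1); total 5.
Path S→X→T (+1); total 6.
No residual S→T path; max flow = 6.
Certifying cut of size 6: {P→T, Q→T, R→T, S→T, U→T, X→T}.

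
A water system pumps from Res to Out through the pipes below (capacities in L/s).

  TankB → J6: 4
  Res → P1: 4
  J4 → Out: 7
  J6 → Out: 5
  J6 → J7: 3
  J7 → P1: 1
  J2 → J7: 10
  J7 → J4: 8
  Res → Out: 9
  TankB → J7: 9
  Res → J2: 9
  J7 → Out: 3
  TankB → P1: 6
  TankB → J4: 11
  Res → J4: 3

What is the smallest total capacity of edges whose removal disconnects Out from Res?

19

Augment Res→Out: bottleneck 9, flow now 9.
Augment Res→J4→Out: bottleneck 3, flow now 12.
Augment Res→J2→J7→Out: bottleneck 3, flow now 15.
Augment Res→J2→J7→J4→Out: bottleneck 4, flow now 19.
No augmenting path remains; maximum flow = 19.
By max-flow min-cut, the minimum cut capacity equals the max flow.
In the residual graph, reachable from Res: {Res, P1, J2, J7, J4}.
Min-cut edges: Res→Out (9), J7→Out (3), J4→Out (7); capacity 9 + 3 + 7 = 19.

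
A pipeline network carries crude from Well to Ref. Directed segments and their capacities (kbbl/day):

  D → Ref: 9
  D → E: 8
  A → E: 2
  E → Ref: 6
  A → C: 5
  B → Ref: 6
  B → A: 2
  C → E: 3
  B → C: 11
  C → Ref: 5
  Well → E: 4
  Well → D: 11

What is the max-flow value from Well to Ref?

Augment Well→D→Ref: bottleneck 9, flow now 9.
Augment Well→E→Ref: bottleneck 4, flow now 13.
Augment Well→D→E→Ref: bottleneck 2, flow now 15.
No augmenting path remains; maximum flow = 15.
In the residual graph, reachable from Well: {Well}.
Min-cut edges: Well→D (11), Well→E (4); capacity 11 + 4 = 15.
This cut is saturated, so no flow can exceed 15.

15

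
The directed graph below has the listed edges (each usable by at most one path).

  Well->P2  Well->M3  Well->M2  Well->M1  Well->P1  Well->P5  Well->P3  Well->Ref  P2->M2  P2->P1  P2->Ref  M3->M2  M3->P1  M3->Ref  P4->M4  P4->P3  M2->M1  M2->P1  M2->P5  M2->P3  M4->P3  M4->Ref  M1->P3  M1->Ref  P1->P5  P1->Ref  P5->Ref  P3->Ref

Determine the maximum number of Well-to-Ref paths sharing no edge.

Assign every edge capacity 1; by Menger, the answer equals the max flow.
Path Well→Ref (+1); total 1.
Path Well→P2→Ref (+1); total 2.
Path Well→M3→Ref (+1); total 3.
Path Well→M1→Ref (+1); total 4.
Path Well→P1→Ref (+1); total 5.
Path Well→P5→Ref (+1); total 6.
Path Well→P3→Ref (+1); total 7.
No residual Well→Ref path; max flow = 7.
Certifying cut of size 7: {M1→Ref, P1→Ref, P3→Ref, P5→Ref, Well→M3, Well→P2, Well→Ref}.

7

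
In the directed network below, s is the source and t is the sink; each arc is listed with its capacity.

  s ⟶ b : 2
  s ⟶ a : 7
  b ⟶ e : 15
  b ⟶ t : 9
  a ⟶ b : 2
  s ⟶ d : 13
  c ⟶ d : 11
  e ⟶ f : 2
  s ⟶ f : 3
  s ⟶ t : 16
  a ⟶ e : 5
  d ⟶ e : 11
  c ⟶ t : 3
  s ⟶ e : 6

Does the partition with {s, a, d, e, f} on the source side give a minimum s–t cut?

Yes — it is a minimum cut (capacity 20).

Given cut capacity: 2 + 16 + 2 = 20.
Augment s→t: bottleneck 16, flow now 16.
Augment s→b→t: bottleneck 2, flow now 18.
Augment s→a→b→t: bottleneck 2, flow now 20.
No augmenting path remains; maximum flow = 20.
Cut capacity 20 equals the max flow, so it is a minimum cut.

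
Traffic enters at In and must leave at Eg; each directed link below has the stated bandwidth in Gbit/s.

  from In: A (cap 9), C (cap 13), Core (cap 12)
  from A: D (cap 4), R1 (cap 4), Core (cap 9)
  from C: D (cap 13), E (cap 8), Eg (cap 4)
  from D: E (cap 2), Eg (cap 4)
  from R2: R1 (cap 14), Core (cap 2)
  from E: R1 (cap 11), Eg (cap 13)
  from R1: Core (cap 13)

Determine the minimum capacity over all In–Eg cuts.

17

Augment In→C→Eg: bottleneck 4, flow now 4.
Augment In→A→D→Eg: bottleneck 4, flow now 8.
Augment In→C→E→Eg: bottleneck 8, flow now 16.
Augment In→C→D→E→Eg: bottleneck 1, flow now 17.
No augmenting path remains; maximum flow = 17.
By max-flow min-cut, the minimum cut capacity equals the max flow.
In the residual graph, reachable from In: {In, A, R1, Core}.
Min-cut edges: In→C (13), A→D (4); capacity 13 + 4 = 17.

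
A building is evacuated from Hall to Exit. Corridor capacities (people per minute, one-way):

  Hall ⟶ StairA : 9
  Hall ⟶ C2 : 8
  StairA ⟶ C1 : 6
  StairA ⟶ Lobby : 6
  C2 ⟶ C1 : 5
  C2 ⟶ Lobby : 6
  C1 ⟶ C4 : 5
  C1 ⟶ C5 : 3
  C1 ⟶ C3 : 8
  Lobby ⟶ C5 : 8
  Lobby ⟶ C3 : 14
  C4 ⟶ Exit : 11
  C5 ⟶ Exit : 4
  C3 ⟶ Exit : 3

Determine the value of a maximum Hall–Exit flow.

12

Augment Hall→StairA→C1→C4→Exit: bottleneck 5, flow now 5.
Augment Hall→StairA→C1→C5→Exit: bottleneck 1, flow now 6.
Augment Hall→StairA→Lobby→C5→Exit: bottleneck 3, flow now 9.
Augment Hall→C2→C1→C3→Exit: bottleneck 3, flow now 12.
No augmenting path remains; maximum flow = 12.
In the residual graph, reachable from Hall: {Hall, StairA, C2, C1, Lobby, C5, C3}.
Min-cut edges: C1→C4 (5), C5→Exit (4), C3→Exit (3); capacity 5 + 4 + 3 = 12.
This cut is saturated, so no flow can exceed 12.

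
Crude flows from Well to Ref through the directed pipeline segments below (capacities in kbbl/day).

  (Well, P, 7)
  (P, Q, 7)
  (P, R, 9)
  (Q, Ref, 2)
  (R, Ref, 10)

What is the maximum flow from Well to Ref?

7

Augment Well→P→Q→Ref: bottleneck 2, flow now 2.
Augment Well→P→R→Ref: bottleneck 5, flow now 7.
No augmenting path remains; maximum flow = 7.
In the residual graph, reachable from Well: {Well}.
Min-cut edges: Well→P (7); capacity 7 = 7.
This cut is saturated, so no flow can exceed 7.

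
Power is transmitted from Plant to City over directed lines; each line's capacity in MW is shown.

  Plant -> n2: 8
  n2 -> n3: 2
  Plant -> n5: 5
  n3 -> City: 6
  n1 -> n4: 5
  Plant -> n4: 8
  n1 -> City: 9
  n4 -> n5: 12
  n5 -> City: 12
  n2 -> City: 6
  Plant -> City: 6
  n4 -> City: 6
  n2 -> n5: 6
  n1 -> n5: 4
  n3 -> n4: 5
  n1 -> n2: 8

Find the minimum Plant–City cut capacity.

27

Augment Plant→City: bottleneck 6, flow now 6.
Augment Plant→n2→City: bottleneck 6, flow now 12.
Augment Plant→n4→City: bottleneck 6, flow now 18.
Augment Plant→n5→City: bottleneck 5, flow now 23.
Augment Plant→n2→n3→City: bottleneck 2, flow now 25.
Augment Plant→n4→n5→City: bottleneck 2, flow now 27.
No augmenting path remains; maximum flow = 27.
By max-flow min-cut, the minimum cut capacity equals the max flow.
In the residual graph, reachable from Plant: {Plant}.
Min-cut edges: Plant→n2 (8), Plant→n4 (8), Plant→n5 (5), Plant→City (6); capacity 8 + 8 + 5 + 6 = 27.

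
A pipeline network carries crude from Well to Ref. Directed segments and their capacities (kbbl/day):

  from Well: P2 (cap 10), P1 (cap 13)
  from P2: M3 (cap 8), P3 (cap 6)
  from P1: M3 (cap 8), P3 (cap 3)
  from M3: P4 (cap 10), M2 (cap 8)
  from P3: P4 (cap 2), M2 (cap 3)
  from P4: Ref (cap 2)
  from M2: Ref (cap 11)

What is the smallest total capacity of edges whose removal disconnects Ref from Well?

13

Augment Well→P2→M3→P4→Ref: bottleneck 2, flow now 2.
Augment Well→P2→M3→M2→Ref: bottleneck 6, flow now 8.
Augment Well→P2→P3→M2→Ref: bottleneck 2, flow now 10.
Augment Well→P1→M3→M2→Ref: bottleneck 2, flow now 12.
Augment Well→P1→P3→M2→Ref: bottleneck 1, flow now 13.
No augmenting path remains; maximum flow = 13.
By max-flow min-cut, the minimum cut capacity equals the max flow.
In the residual graph, reachable from Well: {Well, P2, P1, M3, P3, P4}.
Min-cut edges: M3→M2 (8), P3→M2 (3), P4→Ref (2); capacity 8 + 3 + 2 = 13.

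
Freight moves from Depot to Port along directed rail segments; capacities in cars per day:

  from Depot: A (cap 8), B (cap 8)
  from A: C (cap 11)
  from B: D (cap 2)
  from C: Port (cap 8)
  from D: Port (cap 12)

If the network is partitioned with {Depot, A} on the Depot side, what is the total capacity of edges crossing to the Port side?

19

Edges leaving {Depot, A}: Depot→B (8), A→C (11).
Cut capacity = 8 + 11 = 19.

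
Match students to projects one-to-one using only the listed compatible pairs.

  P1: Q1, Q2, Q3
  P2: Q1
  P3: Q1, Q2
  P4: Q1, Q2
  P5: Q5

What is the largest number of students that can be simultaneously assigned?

Unit-capacity flow: source→left, listed edges, right→sink; max matching = max flow.
Augmenting path P1→Q1 (+1); matched 1.
Augmenting path P3→Q2 (+1); matched 2.
Augmenting path P5→Q5 (+1); matched 3.
Augmenting path P2→Q1→P1→Q3 (+1); matched 4.
No augmenting path remains; maximum matching = 4.
König certificate: {P1, P5, Q1, Q2} is a vertex cover of size 4 (every listed pair touches it), so no matching can be larger.

4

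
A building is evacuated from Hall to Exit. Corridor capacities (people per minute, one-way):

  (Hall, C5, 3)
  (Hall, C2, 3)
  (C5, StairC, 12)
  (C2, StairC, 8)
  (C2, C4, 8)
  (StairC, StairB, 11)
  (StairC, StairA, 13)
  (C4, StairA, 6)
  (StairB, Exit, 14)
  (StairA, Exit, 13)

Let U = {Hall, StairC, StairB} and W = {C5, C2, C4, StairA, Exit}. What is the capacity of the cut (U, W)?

33

Edges leaving {Hall, StairC, StairB}: Hall→C5 (3), Hall→C2 (3), StairC→StairA (13), StairB→Exit (14).
Cut capacity = 3 + 3 + 13 + 14 = 33.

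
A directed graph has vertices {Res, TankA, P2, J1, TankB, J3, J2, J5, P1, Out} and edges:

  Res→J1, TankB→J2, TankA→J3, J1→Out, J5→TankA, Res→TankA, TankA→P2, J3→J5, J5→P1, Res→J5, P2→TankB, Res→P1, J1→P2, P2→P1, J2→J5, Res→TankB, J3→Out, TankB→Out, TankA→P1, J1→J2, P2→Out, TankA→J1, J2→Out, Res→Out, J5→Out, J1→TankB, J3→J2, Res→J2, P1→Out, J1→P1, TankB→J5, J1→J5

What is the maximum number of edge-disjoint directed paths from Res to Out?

7

Assign every edge capacity 1; by Menger, the answer equals the max flow.
Path Res→Out (+1); total 1.
Path Res→J1→Out (+1); total 2.
Path Res→TankB→Out (+1); total 3.
Path Res→J2→Out (+1); total 4.
Path Res→J5→Out (+1); total 5.
Path Res→P1→Out (+1); total 6.
Path Res→TankA→P2→Out (+1); total 7.
No residual Res→Out path; max flow = 7.
Certifying cut of size 7: {Res→J1, Res→J2, Res→J5, Res→Out, Res→P1, Res→TankA, Res→TankB}.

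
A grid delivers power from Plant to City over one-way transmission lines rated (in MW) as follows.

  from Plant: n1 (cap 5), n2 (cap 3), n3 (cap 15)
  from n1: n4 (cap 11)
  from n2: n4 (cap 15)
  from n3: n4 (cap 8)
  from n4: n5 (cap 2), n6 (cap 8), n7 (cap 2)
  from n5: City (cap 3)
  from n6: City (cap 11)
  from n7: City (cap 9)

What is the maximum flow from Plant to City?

Augment Plant→n1→n4→n5→City: bottleneck 2, flow now 2.
Augment Plant→n1→n4→n6→City: bottleneck 3, flow now 5.
Augment Plant→n2→n4→n6→City: bottleneck 3, flow now 8.
Augment Plant→n3→n4→n6→City: bottleneck 2, flow now 10.
Augment Plant→n3→n4→n7→City: bottleneck 2, flow now 12.
No augmenting path remains; maximum flow = 12.
In the residual graph, reachable from Plant: {Plant, n1, n2, n3, n4}.
Min-cut edges: n4→n5 (2), n4→n6 (8), n4→n7 (2); capacity 2 + 8 + 2 = 12.
This cut is saturated, so no flow can exceed 12.

12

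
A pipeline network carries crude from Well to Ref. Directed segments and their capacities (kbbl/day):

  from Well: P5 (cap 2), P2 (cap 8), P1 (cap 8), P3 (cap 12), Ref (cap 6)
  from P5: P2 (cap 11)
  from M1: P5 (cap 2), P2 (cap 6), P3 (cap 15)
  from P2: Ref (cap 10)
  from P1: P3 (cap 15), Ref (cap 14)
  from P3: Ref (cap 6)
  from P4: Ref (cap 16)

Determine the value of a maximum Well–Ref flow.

30

Augment Well→Ref: bottleneck 6, flow now 6.
Augment Well→P2→Ref: bottleneck 8, flow now 14.
Augment Well→P1→Ref: bottleneck 8, flow now 22.
Augment Well→P3→Ref: bottleneck 6, flow now 28.
Augment Well→P5→P2→Ref: bottleneck 2, flow now 30.
No augmenting path remains; maximum flow = 30.
In the residual graph, reachable from Well: {Well, P3}.
Min-cut edges: Well→P5 (2), Well→P2 (8), Well→P1 (8), Well→Ref (6), P3→Ref (6); capacity 2 + 8 + 8 + 6 + 6 = 30.
This cut is saturated, so no flow can exceed 30.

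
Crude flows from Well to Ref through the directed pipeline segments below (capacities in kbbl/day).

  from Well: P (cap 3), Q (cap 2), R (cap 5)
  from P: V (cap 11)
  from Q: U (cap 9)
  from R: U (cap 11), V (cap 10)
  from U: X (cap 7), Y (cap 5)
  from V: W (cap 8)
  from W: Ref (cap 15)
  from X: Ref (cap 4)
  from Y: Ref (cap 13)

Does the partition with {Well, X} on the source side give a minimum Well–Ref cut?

Given cut capacity: 3 + 2 + 5 + 4 = 14.
Augment Well→P→V→W→Ref: bottleneck 3, flow now 3.
Augment Well→Q→U→X→Ref: bottleneck 2, flow now 5.
Augment Well→R→U→X→Ref: bottleneck 2, flow now 7.
Augment Well→R→U→Y→Ref: bottleneck 3, flow now 10.
No augmenting path remains; maximum flow = 10.
In the residual graph, reachable from Well: {Well}.
Min-cut edges: Well→P (3), Well→Q (2), Well→R (5); capacity 3 + 2 + 5 = 10.
Cut capacity 14 exceeds the max flow 10, so it is not minimum.

No — its capacity is 14, but the minimum cut has capacity 10.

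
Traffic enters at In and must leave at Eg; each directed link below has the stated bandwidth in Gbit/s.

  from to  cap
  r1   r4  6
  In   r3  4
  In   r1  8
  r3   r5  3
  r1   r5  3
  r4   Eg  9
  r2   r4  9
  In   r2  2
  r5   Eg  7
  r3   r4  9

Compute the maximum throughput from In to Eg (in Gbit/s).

Augment In→r1→r4→Eg: bottleneck 6, flow now 6.
Augment In→r1→r5→Eg: bottleneck 2, flow now 8.
Augment In→r2→r4→Eg: bottleneck 2, flow now 10.
Augment In→r3→r4→Eg: bottleneck 1, flow now 11.
Augment In→r3→r5→Eg: bottleneck 3, flow now 14.
No augmenting path remains; maximum flow = 14.
In the residual graph, reachable from In: {In}.
Min-cut edges: In→r1 (8), In→r2 (2), In→r3 (4); capacity 8 + 2 + 4 = 14.
This cut is saturated, so no flow can exceed 14.

14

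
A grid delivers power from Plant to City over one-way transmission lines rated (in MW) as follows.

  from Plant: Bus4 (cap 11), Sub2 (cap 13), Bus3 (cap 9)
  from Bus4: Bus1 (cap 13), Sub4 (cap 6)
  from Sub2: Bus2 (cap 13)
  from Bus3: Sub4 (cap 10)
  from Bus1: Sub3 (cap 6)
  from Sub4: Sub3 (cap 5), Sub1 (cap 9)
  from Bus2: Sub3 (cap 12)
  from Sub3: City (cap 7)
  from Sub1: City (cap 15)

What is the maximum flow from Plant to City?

Augment Plant→Bus4→Bus1→Sub3→City: bottleneck 6, flow now 6.
Augment Plant→Bus4→Sub4→Sub3→City: bottleneck 1, flow now 7.
Augment Plant→Bus4→Sub4→Sub1→City: bottleneck 4, flow now 11.
Augment Plant→Bus3→Sub4→Sub1→City: bottleneck 5, flow now 16.
No augmenting path remains; maximum flow = 16.
In the residual graph, reachable from Plant: {Plant, Bus4, Sub2, Bus3, Bus1, Sub4, Bus2, Sub3}.
Min-cut edges: Sub4→Sub1 (9), Sub3→City (7); capacity 9 + 7 = 16.
This cut is saturated, so no flow can exceed 16.

16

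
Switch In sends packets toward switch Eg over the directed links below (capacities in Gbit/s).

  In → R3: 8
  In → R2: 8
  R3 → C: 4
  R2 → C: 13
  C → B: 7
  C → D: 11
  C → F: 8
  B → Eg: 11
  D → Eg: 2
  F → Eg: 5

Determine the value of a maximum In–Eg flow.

Augment In→R3→C→B→Eg: bottleneck 4, flow now 4.
Augment In→R2→C→B→Eg: bottleneck 3, flow now 7.
Augment In→R2→C→D→Eg: bottleneck 2, flow now 9.
Augment In→R2→C→F→Eg: bottleneck 3, flow now 12.
No augmenting path remains; maximum flow = 12.
In the residual graph, reachable from In: {In, R3}.
Min-cut edges: In→R2 (8), R3→C (4); capacity 8 + 4 = 12.
This cut is saturated, so no flow can exceed 12.

12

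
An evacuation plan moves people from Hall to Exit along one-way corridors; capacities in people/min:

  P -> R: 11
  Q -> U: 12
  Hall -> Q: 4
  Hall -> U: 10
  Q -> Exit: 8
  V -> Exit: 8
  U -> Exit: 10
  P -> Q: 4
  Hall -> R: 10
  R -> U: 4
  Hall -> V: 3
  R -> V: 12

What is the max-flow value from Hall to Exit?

22

Augment Hall→Q→Exit: bottleneck 4, flow now 4.
Augment Hall→U→Exit: bottleneck 10, flow now 14.
Augment Hall→V→Exit: bottleneck 3, flow now 17.
Augment Hall→R→V→Exit: bottleneck 5, flow now 22.
No augmenting path remains; maximum flow = 22.
In the residual graph, reachable from Hall: {Hall, R, U, V}.
Min-cut edges: Hall→Q (4), U→Exit (10), V→Exit (8); capacity 4 + 10 + 8 = 22.
This cut is saturated, so no flow can exceed 22.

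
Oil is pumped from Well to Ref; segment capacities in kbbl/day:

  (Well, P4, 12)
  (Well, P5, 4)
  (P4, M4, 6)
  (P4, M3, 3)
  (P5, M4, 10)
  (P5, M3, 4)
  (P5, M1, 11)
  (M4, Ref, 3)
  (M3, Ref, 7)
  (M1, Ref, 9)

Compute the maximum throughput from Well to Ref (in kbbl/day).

10

Augment Well→P4→M4→Ref: bottleneck 3, flow now 3.
Augment Well→P4→M3→Ref: bottleneck 3, flow now 6.
Augment Well→P5→M3→Ref: bottleneck 4, flow now 10.
No augmenting path remains; maximum flow = 10.
In the residual graph, reachable from Well: {Well, P4, M4}.
Min-cut edges: Well→P5 (4), P4→M3 (3), M4→Ref (3); capacity 4 + 3 + 3 = 10.
This cut is saturated, so no flow can exceed 10.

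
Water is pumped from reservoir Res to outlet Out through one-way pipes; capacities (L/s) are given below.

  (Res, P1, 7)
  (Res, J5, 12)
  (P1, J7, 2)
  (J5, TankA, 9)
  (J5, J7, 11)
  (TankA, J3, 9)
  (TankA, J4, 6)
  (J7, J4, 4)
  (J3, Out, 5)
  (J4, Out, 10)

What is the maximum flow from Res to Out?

Augment Res→P1→J7→J4→Out: bottleneck 2, flow now 2.
Augment Res→J5→TankA→J3→Out: bottleneck 5, flow now 7.
Augment Res→J5→TankA→J4→Out: bottleneck 4, flow now 11.
Augment Res→J5→J7→J4→Out: bottleneck 2, flow now 13.
No augmenting path remains; maximum flow = 13.
In the residual graph, reachable from Res: {Res, P1, J5, J7}.
Min-cut edges: J5→TankA (9), J7→J4 (4); capacity 9 + 4 = 13.
This cut is saturated, so no flow can exceed 13.

13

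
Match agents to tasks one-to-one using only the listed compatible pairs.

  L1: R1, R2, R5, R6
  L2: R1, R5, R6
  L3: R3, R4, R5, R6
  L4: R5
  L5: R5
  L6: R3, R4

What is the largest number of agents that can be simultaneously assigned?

Unit-capacity flow: source→left, listed edges, right→sink; max matching = max flow.
Augmenting path L1→R1 (+1); matched 1.
Augmenting path L2→R5 (+1); matched 2.
Augmenting path L3→R3 (+1); matched 3.
Augmenting path L6→R4 (+1); matched 4.
Augmenting path L4→R5→L2→R6 (+1); matched 5.
No augmenting path remains; maximum matching = 5.
König certificate: {L1, L2, L3, L6, R5} is a vertex cover of size 5 (every listed pair touches it), so no matching can be larger.

5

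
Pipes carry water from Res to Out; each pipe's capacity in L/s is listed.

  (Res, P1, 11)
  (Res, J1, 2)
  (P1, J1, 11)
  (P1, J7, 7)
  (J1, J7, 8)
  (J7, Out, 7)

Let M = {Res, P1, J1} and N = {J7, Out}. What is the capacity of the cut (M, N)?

15

Edges leaving {Res, P1, J1}: P1→J7 (7), J1→J7 (8).
Cut capacity = 7 + 8 = 15.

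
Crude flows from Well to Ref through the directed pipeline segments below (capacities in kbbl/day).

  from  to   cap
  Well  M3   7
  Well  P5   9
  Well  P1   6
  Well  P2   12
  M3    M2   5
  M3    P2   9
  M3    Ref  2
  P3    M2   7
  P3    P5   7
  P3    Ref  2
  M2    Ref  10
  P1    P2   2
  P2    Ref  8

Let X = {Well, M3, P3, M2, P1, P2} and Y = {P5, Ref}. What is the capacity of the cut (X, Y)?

38

Edges leaving {Well, M3, P3, M2, P1, P2}: Well→P5 (9), M3→Ref (2), P3→P5 (7), P3→Ref (2), M2→Ref (10), P2→Ref (8).
Cut capacity = 9 + 2 + 7 + 2 + 10 + 8 = 38.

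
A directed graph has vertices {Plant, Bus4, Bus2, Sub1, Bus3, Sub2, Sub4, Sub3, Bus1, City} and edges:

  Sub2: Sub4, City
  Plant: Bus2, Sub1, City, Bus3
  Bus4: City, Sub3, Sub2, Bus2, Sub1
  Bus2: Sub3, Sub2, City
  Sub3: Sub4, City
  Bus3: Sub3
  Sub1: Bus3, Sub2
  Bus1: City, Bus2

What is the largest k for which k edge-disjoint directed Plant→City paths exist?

Assign every edge capacity 1; by Menger, the answer equals the max flow.
Path Plant→City (+1); total 1.
Path Plant→Bus2→City (+1); total 2.
Path Plant→Sub1→Sub2→City (+1); total 3.
Path Plant→Bus3→Sub3→City (+1); total 4.
No residual Plant→City path; max flow = 4.
Certifying cut of size 4: {Plant→Bus2, Plant→Bus3, Plant→City, Plant→Sub1}.

4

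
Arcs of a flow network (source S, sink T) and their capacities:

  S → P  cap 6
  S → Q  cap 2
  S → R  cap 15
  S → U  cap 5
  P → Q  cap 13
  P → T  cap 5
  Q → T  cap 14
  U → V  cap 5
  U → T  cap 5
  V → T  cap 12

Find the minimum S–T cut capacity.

Augment S→P→T: bottleneck 5, flow now 5.
Augment S→Q→T: bottleneck 2, flow now 7.
Augment S→U→T: bottleneck 5, flow now 12.
Augment S→P→Q→T: bottleneck 1, flow now 13.
No augmenting path remains; maximum flow = 13.
By max-flow min-cut, the minimum cut capacity equals the max flow.
In the residual graph, reachable from S: {S, R}.
Min-cut edges: S→P (6), S→Q (2), S→U (5); capacity 6 + 2 + 5 = 13.

13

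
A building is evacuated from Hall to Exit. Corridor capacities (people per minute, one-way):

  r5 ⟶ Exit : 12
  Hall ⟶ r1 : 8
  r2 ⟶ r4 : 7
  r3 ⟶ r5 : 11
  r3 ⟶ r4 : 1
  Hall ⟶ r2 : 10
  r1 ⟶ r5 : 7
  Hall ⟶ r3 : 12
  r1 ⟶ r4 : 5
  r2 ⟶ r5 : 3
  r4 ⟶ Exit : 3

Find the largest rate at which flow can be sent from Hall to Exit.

Augment Hall→r1→r4→Exit: bottleneck 3, flow now 3.
Augment Hall→r1→r5→Exit: bottleneck 5, flow now 8.
Augment Hall→r2→r5→Exit: bottleneck 3, flow now 11.
Augment Hall→r3→r5→Exit: bottleneck 4, flow now 15.
No augmenting path remains; maximum flow = 15.
In the residual graph, reachable from Hall: {Hall, r1, r2, r3, r4, r5}.
Min-cut edges: r4→Exit (3), r5→Exit (12); capacity 3 + 12 = 15.
This cut is saturated, so no flow can exceed 15.

15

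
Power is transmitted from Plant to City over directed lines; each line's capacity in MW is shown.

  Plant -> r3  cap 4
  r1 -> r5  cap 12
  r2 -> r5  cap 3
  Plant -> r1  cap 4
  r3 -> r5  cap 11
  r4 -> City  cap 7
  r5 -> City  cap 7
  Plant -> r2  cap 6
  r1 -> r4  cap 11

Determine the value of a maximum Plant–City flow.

Augment Plant→r1→r4→City: bottleneck 4, flow now 4.
Augment Plant→r2→r5→City: bottleneck 3, flow now 7.
Augment Plant→r3→r5→City: bottleneck 4, flow now 11.
No augmenting path remains; maximum flow = 11.
In the residual graph, reachable from Plant: {Plant, r2}.
Min-cut edges: Plant→r1 (4), Plant→r3 (4), r2→r5 (3); capacity 4 + 4 + 3 = 11.
This cut is saturated, so no flow can exceed 11.

11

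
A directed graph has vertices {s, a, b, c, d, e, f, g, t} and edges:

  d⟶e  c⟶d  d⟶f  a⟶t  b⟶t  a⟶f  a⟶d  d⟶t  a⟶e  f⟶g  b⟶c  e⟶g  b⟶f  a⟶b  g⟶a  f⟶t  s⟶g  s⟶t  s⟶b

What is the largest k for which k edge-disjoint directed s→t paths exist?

3

Assign every edge capacity 1; by Menger, the answer equals the max flow.
Path s→t (+1); total 1.
Path s→b→t (+1); total 2.
Path s→g→a→t (+1); total 3.
No residual s→t path; max flow = 3.
Certifying cut of size 3: {s→b, s→g, s→t}.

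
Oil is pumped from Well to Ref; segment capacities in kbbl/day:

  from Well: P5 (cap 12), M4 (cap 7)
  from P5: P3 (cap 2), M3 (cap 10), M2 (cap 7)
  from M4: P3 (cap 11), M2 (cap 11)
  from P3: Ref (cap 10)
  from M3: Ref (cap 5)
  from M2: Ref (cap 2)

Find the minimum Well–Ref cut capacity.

16

Augment Well→P5→P3→Ref: bottleneck 2, flow now 2.
Augment Well→P5→M3→Ref: bottleneck 5, flow now 7.
Augment Well→P5→M2→Ref: bottleneck 2, flow now 9.
Augment Well→M4→P3→Ref: bottleneck 7, flow now 16.
No augmenting path remains; maximum flow = 16.
By max-flow min-cut, the minimum cut capacity equals the max flow.
In the residual graph, reachable from Well: {Well, P5, M3, M2}.
Min-cut edges: Well→M4 (7), P5→P3 (2), M3→Ref (5), M2→Ref (2); capacity 7 + 2 + 5 + 2 = 16.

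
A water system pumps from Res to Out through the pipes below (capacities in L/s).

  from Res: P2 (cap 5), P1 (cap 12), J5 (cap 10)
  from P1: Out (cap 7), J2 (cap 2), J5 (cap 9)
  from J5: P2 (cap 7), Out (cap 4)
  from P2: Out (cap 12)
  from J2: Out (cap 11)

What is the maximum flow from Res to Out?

Augment Res→P1→Out: bottleneck 7, flow now 7.
Augment Res→J5→Out: bottleneck 4, flow now 11.
Augment Res→P2→Out: bottleneck 5, flow now 16.
Augment Res→P1→J2→Out: bottleneck 2, flow now 18.
Augment Res→J5→P2→Out: bottleneck 6, flow now 24.
Augment Res→P1→J5→P2→Out: bottleneck 1, flow now 25.
No augmenting path remains; maximum flow = 25.
In the residual graph, reachable from Res: {Res, P1, J5}.
Min-cut edges: Res→P2 (5), P1→J2 (2), P1→Out (7), J5→P2 (7), J5→Out (4); capacity 5 + 2 + 7 + 7 + 4 = 25.
This cut is saturated, so no flow can exceed 25.

25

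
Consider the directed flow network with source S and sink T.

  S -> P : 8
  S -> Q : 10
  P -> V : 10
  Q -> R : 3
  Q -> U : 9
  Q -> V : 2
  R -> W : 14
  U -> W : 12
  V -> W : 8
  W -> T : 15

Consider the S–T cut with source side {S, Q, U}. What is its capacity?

Edges leaving {S, Q, U}: S→P (8), Q→R (3), Q→V (2), U→W (12).
Cut capacity = 8 + 3 + 2 + 12 = 25.

25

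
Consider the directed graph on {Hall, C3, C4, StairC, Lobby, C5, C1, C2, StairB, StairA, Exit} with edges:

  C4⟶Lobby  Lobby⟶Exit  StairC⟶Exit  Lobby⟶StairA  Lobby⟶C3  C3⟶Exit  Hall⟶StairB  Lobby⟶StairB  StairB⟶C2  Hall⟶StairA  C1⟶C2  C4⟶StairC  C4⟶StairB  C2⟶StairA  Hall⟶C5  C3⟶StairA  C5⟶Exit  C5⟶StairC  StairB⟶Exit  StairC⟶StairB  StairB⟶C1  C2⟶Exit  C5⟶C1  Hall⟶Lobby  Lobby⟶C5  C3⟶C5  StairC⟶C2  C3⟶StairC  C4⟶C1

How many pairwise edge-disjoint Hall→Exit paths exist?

Assign every edge capacity 1; by Menger, the answer equals the max flow.
Path Hall→Lobby→Exit (+1); total 1.
Path Hall→C5→Exit (+1); total 2.
Path Hall→StairB→Exit (+1); total 3.
No residual Hall→Exit path; max flow = 3.
Certifying cut of size 3: {Hall→C5, Hall→Lobby, Hall→StairB}.

3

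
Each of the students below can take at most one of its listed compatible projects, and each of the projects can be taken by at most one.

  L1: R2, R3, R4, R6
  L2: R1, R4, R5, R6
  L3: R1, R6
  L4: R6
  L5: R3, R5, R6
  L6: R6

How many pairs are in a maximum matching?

5

Unit-capacity flow: source→left, listed edges, right→sink; max matching = max flow.
Augmenting path L1→R2 (+1); matched 1.
Augmenting path L2→R1 (+1); matched 2.
Augmenting path L3→R6 (+1); matched 3.
Augmenting path L5→R3 (+1); matched 4.
Augmenting path L4→R6→L3→R1→L2→R4 (+1); matched 5.
No augmenting path remains; maximum matching = 5.
König certificate: {L1, L2, L3, L5, R6} is a vertex cover of size 5 (every listed pair touches it), so no matching can be larger.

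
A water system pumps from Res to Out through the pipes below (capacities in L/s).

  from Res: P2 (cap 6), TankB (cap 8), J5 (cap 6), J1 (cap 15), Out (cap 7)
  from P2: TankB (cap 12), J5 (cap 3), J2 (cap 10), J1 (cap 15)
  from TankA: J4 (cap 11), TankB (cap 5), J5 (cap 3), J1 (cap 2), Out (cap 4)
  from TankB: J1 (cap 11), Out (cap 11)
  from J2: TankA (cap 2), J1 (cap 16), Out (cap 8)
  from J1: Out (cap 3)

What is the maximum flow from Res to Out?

24

Augment Res→Out: bottleneck 7, flow now 7.
Augment Res→TankB→Out: bottleneck 8, flow now 15.
Augment Res→J1→Out: bottleneck 3, flow now 18.
Augment Res→P2→TankB→Out: bottleneck 3, flow now 21.
Augment Res→P2→J2→Out: bottleneck 3, flow now 24.
No augmenting path remains; maximum flow = 24.
In the residual graph, reachable from Res: {Res, J5, J1}.
Min-cut edges: Res→P2 (6), Res→TankB (8), Res→Out (7), J1→Out (3); capacity 6 + 8 + 7 + 3 = 24.
This cut is saturated, so no flow can exceed 24.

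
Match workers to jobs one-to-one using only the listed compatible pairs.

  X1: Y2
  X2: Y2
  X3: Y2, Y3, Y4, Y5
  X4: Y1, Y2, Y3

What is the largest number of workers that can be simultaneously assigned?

3

Unit-capacity flow: source→left, listed edges, right→sink; max matching = max flow.
Augmenting path X1→Y2 (+1); matched 1.
Augmenting path X3→Y3 (+1); matched 2.
Augmenting path X4→Y1 (+1); matched 3.
No augmenting path remains; maximum matching = 3.
König certificate: {X3, X4, Y2} is a vertex cover of size 3 (every listed pair touches it), so no matching can be larger.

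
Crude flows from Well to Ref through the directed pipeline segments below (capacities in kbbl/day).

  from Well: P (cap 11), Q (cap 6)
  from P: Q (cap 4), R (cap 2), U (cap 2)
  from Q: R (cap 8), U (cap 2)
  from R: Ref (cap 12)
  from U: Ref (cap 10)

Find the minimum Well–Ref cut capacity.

14

Augment Well→P→R→Ref: bottleneck 2, flow now 2.
Augment Well→P→U→Ref: bottleneck 2, flow now 4.
Augment Well→Q→R→Ref: bottleneck 6, flow now 10.
Augment Well→P→Q→R→Ref: bottleneck 2, flow now 12.
Augment Well→P→Q→U→Ref: bottleneck 2, flow now 14.
No augmenting path remains; maximum flow = 14.
By max-flow min-cut, the minimum cut capacity equals the max flow.
In the residual graph, reachable from Well: {Well, P}.
Min-cut edges: Well→Q (6), P→Q (4), P→R (2), P→U (2); capacity 6 + 4 + 2 + 2 = 14.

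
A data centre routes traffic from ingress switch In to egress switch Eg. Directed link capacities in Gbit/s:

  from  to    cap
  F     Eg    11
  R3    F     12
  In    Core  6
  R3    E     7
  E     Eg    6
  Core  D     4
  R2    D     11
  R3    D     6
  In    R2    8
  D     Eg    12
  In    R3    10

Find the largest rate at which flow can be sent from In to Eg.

22

Augment In→Core→D→Eg: bottleneck 4, flow now 4.
Augment In→R3→D→Eg: bottleneck 6, flow now 10.
Augment In→R3→F→Eg: bottleneck 4, flow now 14.
Augment In→R2→D→Eg: bottleneck 2, flow now 16.
Augment In→R2→D→R3→F→Eg: bottleneck 6, flow now 22. (uses reverse residual edge)
No augmenting path remains; maximum flow = 22.
In the residual graph, reachable from In: {In, Core}.
Min-cut edges: In→R3 (10), In→R2 (8), Core→D (4); capacity 10 + 8 + 4 = 22.
This cut is saturated, so no flow can exceed 22.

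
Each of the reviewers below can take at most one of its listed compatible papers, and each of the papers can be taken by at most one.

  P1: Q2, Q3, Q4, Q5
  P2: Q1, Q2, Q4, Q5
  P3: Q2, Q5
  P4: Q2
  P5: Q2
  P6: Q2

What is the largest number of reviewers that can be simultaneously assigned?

4

Unit-capacity flow: source→left, listed edges, right→sink; max matching = max flow.
Augmenting path P1→Q2 (+1); matched 1.
Augmenting path P2→Q1 (+1); matched 2.
Augmenting path P3→Q5 (+1); matched 3.
Augmenting path P4→Q2→P1→Q3 (+1); matched 4.
No augmenting path remains; maximum matching = 4.
König certificate: {P1, P2, P3, Q2} is a vertex cover of size 4 (every listed pair touches it), so no matching can be larger.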